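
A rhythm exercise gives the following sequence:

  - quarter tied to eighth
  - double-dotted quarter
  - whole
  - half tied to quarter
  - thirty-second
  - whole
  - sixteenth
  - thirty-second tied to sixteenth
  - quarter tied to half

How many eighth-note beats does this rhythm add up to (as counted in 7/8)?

One eighth-note beat = 4 thirty-second notes.
Working in thirty-second notes: quarter tied to eighth (quarter + eighth) = 12; double-dotted quarter = 14; whole = 32; half tied to quarter (half + quarter) = 24; thirty-second = 1; whole = 32; sixteenth = 2; thirty-second tied to sixteenth (thirty-second + sixteenth) = 3; quarter tied to half (quarter + half) = 24.
Adding: 12 + 14 + 32 + 24 + 1 + 32 + 2 + 3 + 24 = 144.
144 ÷ 4 = 36 beats.

36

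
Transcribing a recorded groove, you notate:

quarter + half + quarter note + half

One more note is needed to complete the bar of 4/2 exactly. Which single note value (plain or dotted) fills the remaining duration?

half note

The bar of 4/2 = 8 quarter notes.
Convert each value to quarter notes: quarter = 1; half = 2; quarter note = 1; half = 2.
Adding: 1 + 2 + 1 + 2 = 6.
Remaining: 8 − 6 = 2 quarter notes, which is a half note.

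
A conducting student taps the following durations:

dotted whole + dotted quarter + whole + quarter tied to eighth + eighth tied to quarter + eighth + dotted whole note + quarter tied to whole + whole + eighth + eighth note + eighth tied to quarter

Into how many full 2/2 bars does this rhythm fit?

One bar of 2/2 = 8 eighth notes.
Convert each value to eighth notes: dotted whole = 12; dotted quarter = 3; whole = 8; quarter tied to eighth (quarter + eighth) = 3; eighth tied to quarter (eighth + quarter) = 3; eighth = 1; dotted whole note = 12; quarter tied to whole (quarter + whole) = 10; whole = 8; eighth = 1; eighth note = 1; eighth tied to quarter (eighth + quarter) = 3.
Adding: 12 + 3 + 8 + 3 + 3 + 1 + 12 + 10 + 8 + 1 + 1 + 3 = 65.
65 ÷ 8 = 8 complete bars with 1 left over.

8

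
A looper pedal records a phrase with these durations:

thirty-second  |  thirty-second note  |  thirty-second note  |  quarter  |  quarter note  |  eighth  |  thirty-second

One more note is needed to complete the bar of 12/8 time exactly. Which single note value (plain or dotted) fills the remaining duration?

dotted half note

The bar of 12/8 = 48 thirty-second notes.
In thirty-second notes: thirty-second = 1; thirty-second note = 1; thirty-second note = 1; quarter = 8; quarter note = 8; eighth = 4; thirty-second = 1.
Adding: 1 + 1 + 1 + 8 + 8 + 4 + 1 = 24.
Remaining: 48 − 24 = 24 thirty-second notes, which is a dotted half note.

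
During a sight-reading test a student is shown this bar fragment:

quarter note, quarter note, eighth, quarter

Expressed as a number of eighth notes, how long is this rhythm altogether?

7

Convert each value to eighth notes: quarter note = 2; quarter note = 2; eighth = 1; quarter = 2.
Adding: 2 + 2 + 1 + 2 = 7 eighth notes.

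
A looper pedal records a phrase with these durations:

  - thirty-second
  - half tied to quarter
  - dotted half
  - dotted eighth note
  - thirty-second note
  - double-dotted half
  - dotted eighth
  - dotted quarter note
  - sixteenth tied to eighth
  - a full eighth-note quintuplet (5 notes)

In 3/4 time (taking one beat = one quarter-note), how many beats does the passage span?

One quarter-note beat = 8 thirty-second notes.
Each duration in thirty-second notes: thirty-second = 1; half tied to quarter (half + quarter) = 24; dotted half = 24; dotted eighth note = 6; thirty-second note = 1; double-dotted half = 28; dotted eighth = 6; dotted quarter note = 12; sixteenth tied to eighth (sixteenth + eighth) = 6; a full eighth-note quintuplet (5 notes) (five quintuplet eighths span one half) = 16.
Sum: 1 + 24 + 24 + 6 + 1 + 28 + 6 + 12 + 6 + 16 = 124.
124 ÷ 8 = 15.5 beats.

15.5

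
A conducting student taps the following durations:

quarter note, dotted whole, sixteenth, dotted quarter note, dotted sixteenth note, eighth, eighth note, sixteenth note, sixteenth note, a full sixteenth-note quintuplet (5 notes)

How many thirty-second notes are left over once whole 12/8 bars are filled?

45

One bar of 12/8 = 48 thirty-second notes.
Each duration in thirty-second notes: quarter note = 8; dotted whole = 48; sixteenth = 2; dotted quarter note = 12; dotted sixteenth note = 3; eighth = 4; eighth note = 4; sixteenth note = 2; sixteenth note = 2; a full sixteenth-note quintuplet (5 notes) (five quintuplet sixteenths span one quarter) = 8.
Total: 8 + 48 + 2 + 12 + 3 + 4 + 4 + 2 + 2 + 8 = 93.
93 ÷ 48 = 1 complete bar with 45 thirty-second notes remaining.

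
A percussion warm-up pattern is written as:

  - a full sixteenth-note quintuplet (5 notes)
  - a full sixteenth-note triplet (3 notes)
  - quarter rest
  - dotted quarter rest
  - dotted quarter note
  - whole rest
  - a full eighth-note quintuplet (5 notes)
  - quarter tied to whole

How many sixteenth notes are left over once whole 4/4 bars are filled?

One bar of 4/4 = 8 eighth notes.
Working in eighth notes: a full sixteenth-note quintuplet (5 notes) (five quintuplet sixteenths span one quarter) = 2; a full sixteenth-note triplet (3 notes) (three triplet sixteenths span one eighth) = 1; quarter rest = 2; dotted quarter rest = 3; dotted quarter note = 3; whole rest = 8; a full eighth-note quintuplet (5 notes) (five quintuplet eighths span one half) = 4; quarter tied to whole (quarter + whole) = 10.
Total: 2 + 1 + 2 + 3 + 3 + 8 + 4 + 10 = 33.
33 ÷ 8 = 4 complete bars with 1 eighth note remaining = 2 sixteenth notes.

2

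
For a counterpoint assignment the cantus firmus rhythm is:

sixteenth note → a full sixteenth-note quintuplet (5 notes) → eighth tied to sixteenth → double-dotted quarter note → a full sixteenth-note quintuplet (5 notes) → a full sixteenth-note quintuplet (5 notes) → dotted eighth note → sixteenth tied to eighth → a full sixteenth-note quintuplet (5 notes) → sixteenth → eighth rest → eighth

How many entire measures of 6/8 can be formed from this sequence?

One bar of 6/8 = 12 sixteenth notes.
Convert each value to sixteenth notes: sixteenth note = 1; a full sixteenth-note quintuplet (5 notes) (five quintuplet sixteenths span one quarter) = 4; eighth tied to sixteenth (eighth + sixteenth) = 3; double-dotted quarter note = 7; a full sixteenth-note quintuplet (5 notes) (five quintuplet sixteenths span one quarter) = 4; a full sixteenth-note quintuplet (5 notes) (five quintuplet sixteenths span one quarter) = 4; dotted eighth note = 3; sixteenth tied to eighth (sixteenth + eighth) = 3; a full sixteenth-note quintuplet (5 notes) (five quintuplet sixteenths span one quarter) = 4; sixteenth = 1; eighth rest = 2; eighth = 2.
Total: 1 + 4 + 3 + 7 + 4 + 4 + 3 + 3 + 4 + 1 + 2 + 2 = 38.
38 ÷ 12 = 3 complete bars with 2 left over.

3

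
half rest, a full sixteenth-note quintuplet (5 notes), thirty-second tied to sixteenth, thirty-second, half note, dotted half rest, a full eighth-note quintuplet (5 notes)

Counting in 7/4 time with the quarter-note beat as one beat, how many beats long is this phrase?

10.5

One quarter-note beat = 8 thirty-second notes.
Each duration in thirty-second notes: half rest = 16; a full sixteenth-note quintuplet (5 notes) (five quintuplet sixteenths span one quarter) = 8; thirty-second tied to sixteenth (thirty-second + sixteenth) = 3; thirty-second = 1; half note = 16; dotted half rest = 24; a full eighth-note quintuplet (5 notes) (five quintuplet eighths span one half) = 16.
Adding: 16 + 8 + 3 + 1 + 16 + 24 + 16 = 84.
84 ÷ 8 = 10.5 beats.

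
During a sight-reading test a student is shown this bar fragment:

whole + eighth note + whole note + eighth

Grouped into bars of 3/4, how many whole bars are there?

One bar of 3/4 = 6 eighth notes.
Each duration in eighth notes: whole = 8; eighth note = 1; whole note = 8; eighth = 1.
Altogether 8 + 1 + 8 + 1 = 18.
18 ÷ 6 = 3 complete bars with 0 left over.

3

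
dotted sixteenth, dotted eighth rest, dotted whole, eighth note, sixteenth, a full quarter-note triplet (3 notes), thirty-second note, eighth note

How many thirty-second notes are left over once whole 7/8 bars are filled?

0

One bar of 7/8 = 28 thirty-second notes.
In thirty-second notes: dotted sixteenth = 3; dotted eighth rest = 6; dotted whole = 48; eighth note = 4; sixteenth = 2; a full quarter-note triplet (3 notes) (three triplet quarters span one half) = 16; thirty-second note = 1; eighth note = 4.
Sum: 3 + 6 + 48 + 4 + 2 + 16 + 1 + 4 = 84.
84 ÷ 28 = 3 complete bars with 0 thirty-second notes remaining.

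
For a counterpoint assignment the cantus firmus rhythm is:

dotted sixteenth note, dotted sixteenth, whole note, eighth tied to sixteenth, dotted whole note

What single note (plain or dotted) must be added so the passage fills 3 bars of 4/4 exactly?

eighth note

3 bars of 4/4 = 96 thirty-second notes.
In thirty-second notes: dotted sixteenth note = 3; dotted sixteenth = 3; whole note = 32; eighth tied to sixteenth (eighth + sixteenth) = 6; dotted whole note = 48.
Sum: 3 + 3 + 32 + 6 + 48 = 92.
Remaining: 96 − 92 = 4 thirty-second notes, which is a eighth note.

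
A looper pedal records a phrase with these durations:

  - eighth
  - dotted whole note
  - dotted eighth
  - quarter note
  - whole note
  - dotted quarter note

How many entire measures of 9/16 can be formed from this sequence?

6

One bar of 9/16 = 9 sixteenth notes.
Express everything in sixteenth notes: eighth = 2; dotted whole note = 24; dotted eighth = 3; quarter note = 4; whole note = 16; dotted quarter note = 6.
Sum: 2 + 24 + 3 + 4 + 16 + 6 = 55.
55 ÷ 9 = 6 complete bars with 1 left over.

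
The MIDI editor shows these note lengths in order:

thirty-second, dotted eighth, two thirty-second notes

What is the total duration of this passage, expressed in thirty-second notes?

9

Convert each value to thirty-second notes: thirty-second = 1; dotted eighth = 6; thirty-second note = 1; thirty-second note = 1.
Altogether 1 + 6 + 1 + 1 = 9 thirty-second notes.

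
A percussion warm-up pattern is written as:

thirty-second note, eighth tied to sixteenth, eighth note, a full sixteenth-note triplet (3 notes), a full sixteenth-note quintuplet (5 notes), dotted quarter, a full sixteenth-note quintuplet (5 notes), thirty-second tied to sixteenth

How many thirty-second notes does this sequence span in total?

Convert each value to thirty-second notes: thirty-second note = 1; eighth tied to sixteenth (eighth + sixteenth) = 6; eighth note = 4; a full sixteenth-note triplet (3 notes) (three triplet sixteenths span one eighth) = 4; a full sixteenth-note quintuplet (5 notes) (five quintuplet sixteenths span one quarter) = 8; dotted quarter = 12; a full sixteenth-note quintuplet (5 notes) (five quintuplet sixteenths span one quarter) = 8; thirty-second tied to sixteenth (thirty-second + sixteenth) = 3.
Sum: 1 + 6 + 4 + 4 + 8 + 12 + 8 + 3 = 46 thirty-second notes.

46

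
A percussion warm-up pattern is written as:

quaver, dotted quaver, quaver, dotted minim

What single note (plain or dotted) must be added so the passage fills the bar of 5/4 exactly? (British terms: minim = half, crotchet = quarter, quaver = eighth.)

The bar of 5/4 = 20 sixteenth notes.
Express everything in sixteenth notes: quaver = 2; dotted quaver = 3; quaver = 2; dotted minim = 12.
Total: 2 + 3 + 2 + 12 = 19.
Remaining: 20 − 19 = 1 sixteenth note, which is a sixteenth note.

sixteenth note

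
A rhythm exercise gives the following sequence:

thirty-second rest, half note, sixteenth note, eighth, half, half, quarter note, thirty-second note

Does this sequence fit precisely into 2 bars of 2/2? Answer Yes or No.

Yes

One bar of 2/2 = 32 thirty-second notes, so 2 bars = 64.
Convert each value to thirty-second notes: thirty-second rest = 1; half note = 16; sixteenth note = 2; eighth = 4; half = 16; half = 16; quarter note = 8; thirty-second note = 1.
Sum: 1 + 16 + 2 + 4 + 16 + 16 + 8 + 1 = 64.
64 equals 64, so the answer is Yes.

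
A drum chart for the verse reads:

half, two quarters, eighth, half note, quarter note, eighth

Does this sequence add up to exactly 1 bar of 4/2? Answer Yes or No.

Yes

One bar of 4/2 = 16 eighth notes.
Each duration in eighth notes: half = 4; quarter = 2; quarter = 2; eighth = 1; half note = 4; quarter note = 2; eighth = 1.
Sum: 4 + 2 + 2 + 1 + 4 + 2 + 1 = 16.
16 equals 16, so the answer is Yes.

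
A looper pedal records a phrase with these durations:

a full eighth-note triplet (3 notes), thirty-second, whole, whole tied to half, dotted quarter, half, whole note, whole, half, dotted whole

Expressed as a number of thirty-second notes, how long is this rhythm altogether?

In thirty-second notes: a full eighth-note triplet (3 notes) (three triplet eighths span one quarter) = 8; thirty-second = 1; whole = 32; whole tied to half (whole + half) = 48; dotted quarter = 12; half = 16; whole note = 32; whole = 32; half = 16; dotted whole = 48.
Total: 8 + 1 + 32 + 48 + 12 + 16 + 32 + 32 + 16 + 48 = 245 thirty-second notes.

245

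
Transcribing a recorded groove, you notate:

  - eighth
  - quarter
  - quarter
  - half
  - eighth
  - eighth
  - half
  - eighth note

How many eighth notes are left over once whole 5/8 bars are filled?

One bar of 5/8 = 5 eighth notes.
In eighth notes: eighth = 1; quarter = 2; quarter = 2; half = 4; eighth = 1; eighth = 1; half = 4; eighth note = 1.
Sum: 1 + 2 + 2 + 4 + 1 + 1 + 4 + 1 = 16.
16 ÷ 5 = 3 complete bars with 1 eighth note remaining.

1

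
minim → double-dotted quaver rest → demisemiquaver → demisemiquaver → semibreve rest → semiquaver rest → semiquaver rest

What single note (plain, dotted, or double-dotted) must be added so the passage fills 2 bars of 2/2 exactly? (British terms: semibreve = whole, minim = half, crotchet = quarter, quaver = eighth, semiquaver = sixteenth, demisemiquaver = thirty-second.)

2 bars of 2/2 = 64 thirty-second notes.
In thirty-second notes: minim = 16; double-dotted quaver rest = 7; demisemiquaver = 1; demisemiquaver = 1; semibreve rest = 32; semiquaver rest = 2; semiquaver rest = 2.
Total: 16 + 7 + 1 + 1 + 32 + 2 + 2 = 61.
Remaining: 64 − 61 = 3 thirty-second notes, which is a dotted sixteenth note.

dotted sixteenth note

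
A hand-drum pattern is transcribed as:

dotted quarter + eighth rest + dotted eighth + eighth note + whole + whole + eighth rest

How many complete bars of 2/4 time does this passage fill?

5

One bar of 2/4 = 8 sixteenth notes.
Convert each value to sixteenth notes: dotted quarter = 6; eighth rest = 2; dotted eighth = 3; eighth note = 2; whole = 16; whole = 16; eighth rest = 2.
Sum: 6 + 2 + 3 + 2 + 16 + 16 + 2 = 47.
47 ÷ 8 = 5 complete bars with 7 left over.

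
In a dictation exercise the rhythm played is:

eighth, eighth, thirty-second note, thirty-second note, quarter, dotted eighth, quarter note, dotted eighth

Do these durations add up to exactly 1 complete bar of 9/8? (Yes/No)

One bar of 9/8 = 36 thirty-second notes.
In thirty-second notes: eighth = 4; eighth = 4; thirty-second note = 1; thirty-second note = 1; quarter = 8; dotted eighth = 6; quarter note = 8; dotted eighth = 6.
Altogether 4 + 4 + 1 + 1 + 8 + 6 + 8 + 6 = 38.
38 exceeds 36, so the answer is No.

No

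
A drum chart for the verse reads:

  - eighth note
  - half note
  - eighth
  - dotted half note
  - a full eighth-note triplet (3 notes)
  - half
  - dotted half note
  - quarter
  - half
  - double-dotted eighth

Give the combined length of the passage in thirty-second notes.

In thirty-second notes: eighth note = 4; half note = 16; eighth = 4; dotted half note = 24; a full eighth-note triplet (3 notes) (three triplet eighths span one quarter) = 8; half = 16; dotted half note = 24; quarter = 8; half = 16; double-dotted eighth = 7.
Total: 4 + 16 + 4 + 24 + 8 + 16 + 24 + 8 + 16 + 7 = 127 thirty-second notes.

127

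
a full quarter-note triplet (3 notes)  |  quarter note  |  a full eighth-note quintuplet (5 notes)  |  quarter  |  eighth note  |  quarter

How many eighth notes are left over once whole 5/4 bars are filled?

5

One bar of 5/4 = 10 eighth notes.
Each duration in eighth notes: a full quarter-note triplet (3 notes) (three triplet quarters span one half) = 4; quarter note = 2; a full eighth-note quintuplet (5 notes) (five quintuplet eighths span one half) = 4; quarter = 2; eighth note = 1; quarter = 2.
Sum: 4 + 2 + 4 + 2 + 1 + 2 = 15.
15 ÷ 10 = 1 complete bar with 5 eighth notes remaining.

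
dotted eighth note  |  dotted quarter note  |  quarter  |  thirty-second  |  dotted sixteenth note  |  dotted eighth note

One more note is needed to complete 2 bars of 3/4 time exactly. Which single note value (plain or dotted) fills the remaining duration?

2 bars of 3/4 = 48 thirty-second notes.
Working in thirty-second notes: dotted eighth note = 6; dotted quarter note = 12; quarter = 8; thirty-second = 1; dotted sixteenth note = 3; dotted eighth note = 6.
Adding: 6 + 12 + 8 + 1 + 3 + 6 = 36.
Remaining: 48 − 36 = 12 thirty-second notes, which is a dotted quarter note.

dotted quarter note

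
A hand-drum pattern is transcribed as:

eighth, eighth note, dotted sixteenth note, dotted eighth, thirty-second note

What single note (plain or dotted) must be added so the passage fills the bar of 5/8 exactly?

sixteenth note

The bar of 5/8 = 20 thirty-second notes.
Each duration in thirty-second notes: eighth = 4; eighth note = 4; dotted sixteenth note = 3; dotted eighth = 6; thirty-second note = 1.
Adding: 4 + 4 + 3 + 6 + 1 = 18.
Remaining: 20 − 18 = 2 thirty-second notes, which is a sixteenth note.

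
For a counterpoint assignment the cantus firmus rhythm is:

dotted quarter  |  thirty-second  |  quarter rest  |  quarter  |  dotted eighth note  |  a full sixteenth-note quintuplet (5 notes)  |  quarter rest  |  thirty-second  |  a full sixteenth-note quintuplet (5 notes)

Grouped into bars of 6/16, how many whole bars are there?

5

One bar of 6/16 = 12 thirty-second notes.
In thirty-second notes: dotted quarter = 12; thirty-second = 1; quarter rest = 8; quarter = 8; dotted eighth note = 6; a full sixteenth-note quintuplet (5 notes) (five quintuplet sixteenths span one quarter) = 8; quarter rest = 8; thirty-second = 1; a full sixteenth-note quintuplet (5 notes) (five quintuplet sixteenths span one quarter) = 8.
Total: 12 + 1 + 8 + 8 + 6 + 8 + 8 + 1 + 8 = 60.
60 ÷ 12 = 5 complete bars with 0 left over.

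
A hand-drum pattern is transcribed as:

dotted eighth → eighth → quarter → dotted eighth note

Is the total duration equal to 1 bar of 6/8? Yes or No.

One bar of 6/8 = 12 sixteenth notes.
Working in sixteenth notes: dotted eighth = 3; eighth = 2; quarter = 4; dotted eighth note = 3.
Altogether 3 + 2 + 4 + 3 = 12.
12 equals 12, so the answer is Yes.

Yes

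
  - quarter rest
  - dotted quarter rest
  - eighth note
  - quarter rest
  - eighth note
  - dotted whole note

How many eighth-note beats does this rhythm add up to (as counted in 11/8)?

21

One eighth-note beat = 2 sixteenth notes.
In sixteenth notes: quarter rest = 4; dotted quarter rest = 6; eighth note = 2; quarter rest = 4; eighth note = 2; dotted whole note = 24.
Altogether 4 + 6 + 2 + 4 + 2 + 24 = 42.
42 ÷ 2 = 21 beats.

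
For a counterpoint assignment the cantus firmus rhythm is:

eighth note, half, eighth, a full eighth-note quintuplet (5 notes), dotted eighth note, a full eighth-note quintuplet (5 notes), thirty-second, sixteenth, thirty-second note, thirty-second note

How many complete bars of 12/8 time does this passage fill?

1

One bar of 12/8 = 48 thirty-second notes.
Working in thirty-second notes: eighth note = 4; half = 16; eighth = 4; a full eighth-note quintuplet (5 notes) (five quintuplet eighths span one half) = 16; dotted eighth note = 6; a full eighth-note quintuplet (5 notes) (five quintuplet eighths span one half) = 16; thirty-second = 1; sixteenth = 2; thirty-second note = 1; thirty-second note = 1.
Adding: 4 + 16 + 4 + 16 + 6 + 16 + 1 + 2 + 1 + 1 = 67.
67 ÷ 48 = 1 complete bar with 19 left over.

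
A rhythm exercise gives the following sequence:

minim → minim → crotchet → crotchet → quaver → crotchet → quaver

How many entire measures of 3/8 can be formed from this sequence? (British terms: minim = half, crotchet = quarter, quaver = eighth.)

One bar of 3/8 = 3 eighth notes.
Convert each value to eighth notes: minim = 4; minim = 4; crotchet = 2; crotchet = 2; quaver = 1; crotchet = 2; quaver = 1.
Sum: 4 + 4 + 2 + 2 + 1 + 2 + 1 = 16.
16 ÷ 3 = 5 complete bars with 1 left over.

5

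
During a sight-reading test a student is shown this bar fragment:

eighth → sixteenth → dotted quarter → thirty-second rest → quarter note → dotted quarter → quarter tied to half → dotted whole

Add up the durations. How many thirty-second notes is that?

Each duration in thirty-second notes: eighth = 4; sixteenth = 2; dotted quarter = 12; thirty-second rest = 1; quarter note = 8; dotted quarter = 12; quarter tied to half (quarter + half) = 24; dotted whole = 48.
Altogether 4 + 2 + 12 + 1 + 8 + 12 + 24 + 48 = 111 thirty-second notes.

111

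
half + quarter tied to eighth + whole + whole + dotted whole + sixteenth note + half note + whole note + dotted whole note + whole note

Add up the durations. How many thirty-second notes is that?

Working in thirty-second notes: half = 16; quarter tied to eighth (quarter + eighth) = 12; whole = 32; whole = 32; dotted whole = 48; sixteenth note = 2; half note = 16; whole note = 32; dotted whole note = 48; whole note = 32.
Sum: 16 + 12 + 32 + 32 + 48 + 2 + 16 + 32 + 48 + 32 = 270 thirty-second notes.

270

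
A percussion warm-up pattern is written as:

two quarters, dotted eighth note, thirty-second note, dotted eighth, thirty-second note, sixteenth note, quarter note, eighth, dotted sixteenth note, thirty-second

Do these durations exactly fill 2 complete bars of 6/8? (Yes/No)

Yes

One bar of 6/8 = 24 thirty-second notes, so 2 bars = 48.
Express everything in thirty-second notes: quarter = 8; quarter = 8; dotted eighth note = 6; thirty-second note = 1; dotted eighth = 6; thirty-second note = 1; sixteenth note = 2; quarter note = 8; eighth = 4; dotted sixteenth note = 3; thirty-second = 1.
Total: 8 + 8 + 6 + 1 + 6 + 1 + 2 + 8 + 4 + 3 + 1 = 48.
48 equals 48, so the answer is Yes.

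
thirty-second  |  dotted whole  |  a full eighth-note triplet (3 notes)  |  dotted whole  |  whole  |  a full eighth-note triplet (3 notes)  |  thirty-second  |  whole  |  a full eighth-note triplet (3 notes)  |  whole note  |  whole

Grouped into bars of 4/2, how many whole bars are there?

One bar of 4/2 = 64 thirty-second notes.
In thirty-second notes: thirty-second = 1; dotted whole = 48; a full eighth-note triplet (3 notes) (three triplet eighths span one quarter) = 8; dotted whole = 48; whole = 32; a full eighth-note triplet (3 notes) (three triplet eighths span one quarter) = 8; thirty-second = 1; whole = 32; a full eighth-note triplet (3 notes) (three triplet eighths span one quarter) = 8; whole note = 32; whole = 32.
Altogether 1 + 48 + 8 + 48 + 32 + 8 + 1 + 32 + 8 + 32 + 32 = 250.
250 ÷ 64 = 3 complete bars with 58 left over.

3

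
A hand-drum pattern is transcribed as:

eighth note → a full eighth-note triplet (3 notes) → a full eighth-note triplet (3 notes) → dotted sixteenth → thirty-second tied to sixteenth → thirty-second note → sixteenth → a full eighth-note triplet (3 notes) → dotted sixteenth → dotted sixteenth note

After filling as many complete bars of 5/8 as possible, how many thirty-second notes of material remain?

3

One bar of 5/8 = 20 thirty-second notes.
Convert each value to thirty-second notes: eighth note = 4; a full eighth-note triplet (3 notes) (three triplet eighths span one quarter) = 8; a full eighth-note triplet (3 notes) (three triplet eighths span one quarter) = 8; dotted sixteenth = 3; thirty-second tied to sixteenth (thirty-second + sixteenth) = 3; thirty-second note = 1; sixteenth = 2; a full eighth-note triplet (3 notes) (three triplet eighths span one quarter) = 8; dotted sixteenth = 3; dotted sixteenth note = 3.
Adding: 4 + 8 + 8 + 3 + 3 + 1 + 2 + 8 + 3 + 3 = 43.
43 ÷ 20 = 2 complete bars with 3 thirty-second notes remaining.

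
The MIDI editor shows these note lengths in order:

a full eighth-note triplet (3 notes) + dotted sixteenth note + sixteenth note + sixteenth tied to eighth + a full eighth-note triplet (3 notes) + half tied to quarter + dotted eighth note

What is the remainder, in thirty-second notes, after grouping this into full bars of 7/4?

1

One bar of 7/4 = 56 thirty-second notes.
Each duration in thirty-second notes: a full eighth-note triplet (3 notes) (three triplet eighths span one quarter) = 8; dotted sixteenth note = 3; sixteenth note = 2; sixteenth tied to eighth (sixteenth + eighth) = 6; a full eighth-note triplet (3 notes) (three triplet eighths span one quarter) = 8; half tied to quarter (half + quarter) = 24; dotted eighth note = 6.
Total: 8 + 3 + 2 + 6 + 8 + 24 + 6 = 57.
57 ÷ 56 = 1 complete bar with 1 thirty-second note remaining.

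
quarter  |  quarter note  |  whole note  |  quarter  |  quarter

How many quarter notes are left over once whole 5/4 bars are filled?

3

One bar of 5/4 = 5 quarter notes.
In quarter notes: quarter = 1; quarter note = 1; whole note = 4; quarter = 1; quarter = 1.
Adding: 1 + 1 + 4 + 1 + 1 = 8.
8 ÷ 5 = 1 complete bar with 3 quarter notes remaining.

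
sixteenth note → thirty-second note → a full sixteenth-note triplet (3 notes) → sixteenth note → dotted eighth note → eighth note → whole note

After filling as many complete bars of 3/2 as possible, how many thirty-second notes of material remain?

One bar of 3/2 = 48 thirty-second notes.
Working in thirty-second notes: sixteenth note = 2; thirty-second note = 1; a full sixteenth-note triplet (3 notes) (three triplet sixteenths span one eighth) = 4; sixteenth note = 2; dotted eighth note = 6; eighth note = 4; whole note = 32.
Total: 2 + 1 + 4 + 2 + 6 + 4 + 32 = 51.
51 ÷ 48 = 1 complete bar with 3 thirty-second notes remaining.

3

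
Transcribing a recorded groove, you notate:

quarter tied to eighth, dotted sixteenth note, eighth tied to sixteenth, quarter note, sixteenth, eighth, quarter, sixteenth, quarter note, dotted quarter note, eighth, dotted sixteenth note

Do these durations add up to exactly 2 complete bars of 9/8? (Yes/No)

Yes

One bar of 9/8 = 36 thirty-second notes, so 2 bars = 72.
Each duration in thirty-second notes: quarter tied to eighth (quarter + eighth) = 12; dotted sixteenth note = 3; eighth tied to sixteenth (eighth + sixteenth) = 6; quarter note = 8; sixteenth = 2; eighth = 4; quarter = 8; sixteenth = 2; quarter note = 8; dotted quarter note = 12; eighth = 4; dotted sixteenth note = 3.
Adding: 12 + 3 + 6 + 8 + 2 + 4 + 8 + 2 + 8 + 12 + 4 + 3 = 72.
72 equals 72, so the answer is Yes.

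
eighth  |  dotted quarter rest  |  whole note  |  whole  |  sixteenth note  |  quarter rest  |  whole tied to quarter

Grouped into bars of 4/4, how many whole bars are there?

4

One bar of 4/4 = 16 sixteenth notes.
Each duration in sixteenth notes: eighth = 2; dotted quarter rest = 6; whole note = 16; whole = 16; sixteenth note = 1; quarter rest = 4; whole tied to quarter (whole + quarter) = 20.
Total: 2 + 6 + 16 + 16 + 1 + 4 + 20 = 65.
65 ÷ 16 = 4 complete bars with 1 left over.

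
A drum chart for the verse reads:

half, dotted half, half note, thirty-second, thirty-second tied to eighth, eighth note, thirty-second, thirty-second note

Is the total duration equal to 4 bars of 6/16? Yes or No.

No

One bar of 6/16 = 12 thirty-second notes, so 4 bars = 48.
Express everything in thirty-second notes: half = 16; dotted half = 24; half note = 16; thirty-second = 1; thirty-second tied to eighth (thirty-second + eighth) = 5; eighth note = 4; thirty-second = 1; thirty-second note = 1.
Sum: 16 + 24 + 16 + 1 + 5 + 4 + 1 + 1 = 68.
68 exceeds 48, so the answer is No.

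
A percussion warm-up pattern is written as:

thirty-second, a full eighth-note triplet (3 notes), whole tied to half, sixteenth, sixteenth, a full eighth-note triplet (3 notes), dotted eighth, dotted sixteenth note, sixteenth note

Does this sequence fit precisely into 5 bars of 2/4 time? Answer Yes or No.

Yes

One bar of 2/4 = 16 thirty-second notes, so 5 bars = 80.
Express everything in thirty-second notes: thirty-second = 1; a full eighth-note triplet (3 notes) (three triplet eighths span one quarter) = 8; whole tied to half (whole + half) = 48; sixteenth = 2; sixteenth = 2; a full eighth-note triplet (3 notes) (three triplet eighths span one quarter) = 8; dotted eighth = 6; dotted sixteenth note = 3; sixteenth note = 2.
Altogether 1 + 8 + 48 + 2 + 2 + 8 + 6 + 3 + 2 = 80.
80 equals 80, so the answer is Yes.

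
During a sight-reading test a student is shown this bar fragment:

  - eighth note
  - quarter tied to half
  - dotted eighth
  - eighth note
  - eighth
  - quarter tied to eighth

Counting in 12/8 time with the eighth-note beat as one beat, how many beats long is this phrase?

One eighth-note beat = 2 sixteenth notes.
Working in sixteenth notes: eighth note = 2; quarter tied to half (quarter + half) = 12; dotted eighth = 3; eighth note = 2; eighth = 2; quarter tied to eighth (quarter + eighth) = 6.
Total: 2 + 12 + 3 + 2 + 2 + 6 = 27.
27 ÷ 2 = 13.5 beats.

13.5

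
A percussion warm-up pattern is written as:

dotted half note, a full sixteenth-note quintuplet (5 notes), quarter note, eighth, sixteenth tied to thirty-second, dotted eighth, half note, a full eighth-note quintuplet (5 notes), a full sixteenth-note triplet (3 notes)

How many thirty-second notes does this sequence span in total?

89

Working in thirty-second notes: dotted half note = 24; a full sixteenth-note quintuplet (5 notes) (five quintuplet sixteenths span one quarter) = 8; quarter note = 8; eighth = 4; sixteenth tied to thirty-second (sixteenth + thirty-second) = 3; dotted eighth = 6; half note = 16; a full eighth-note quintuplet (5 notes) (five quintuplet eighths span one half) = 16; a full sixteenth-note triplet (3 notes) (three triplet sixteenths span one eighth) = 4.
Sum: 24 + 8 + 8 + 4 + 3 + 6 + 16 + 16 + 4 = 89 thirty-second notes.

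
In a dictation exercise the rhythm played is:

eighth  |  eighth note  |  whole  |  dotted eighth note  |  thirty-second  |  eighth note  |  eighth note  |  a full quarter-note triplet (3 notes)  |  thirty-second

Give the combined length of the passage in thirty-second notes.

72

In thirty-second notes: eighth = 4; eighth note = 4; whole = 32; dotted eighth note = 6; thirty-second = 1; eighth note = 4; eighth note = 4; a full quarter-note triplet (3 notes) (three triplet quarters span one half) = 16; thirty-second = 1.
Adding: 4 + 4 + 32 + 6 + 1 + 4 + 4 + 16 + 1 = 72 thirty-second notes.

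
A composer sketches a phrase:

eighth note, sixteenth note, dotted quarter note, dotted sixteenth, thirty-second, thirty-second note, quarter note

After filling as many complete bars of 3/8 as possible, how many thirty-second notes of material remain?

7

One bar of 3/8 = 12 thirty-second notes.
Convert each value to thirty-second notes: eighth note = 4; sixteenth note = 2; dotted quarter note = 12; dotted sixteenth = 3; thirty-second = 1; thirty-second note = 1; quarter note = 8.
Altogether 4 + 2 + 12 + 3 + 1 + 1 + 8 = 31.
31 ÷ 12 = 2 complete bars with 7 thirty-second notes remaining.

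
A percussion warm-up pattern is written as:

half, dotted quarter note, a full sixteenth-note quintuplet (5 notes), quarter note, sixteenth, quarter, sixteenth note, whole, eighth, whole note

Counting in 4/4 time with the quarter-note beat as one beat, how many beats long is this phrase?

One quarter-note beat = 4 sixteenth notes.
In sixteenth notes: half = 8; dotted quarter note = 6; a full sixteenth-note quintuplet (5 notes) (five quintuplet sixteenths span one quarter) = 4; quarter note = 4; sixteenth = 1; quarter = 4; sixteenth note = 1; whole = 16; eighth = 2; whole note = 16.
Adding: 8 + 6 + 4 + 4 + 1 + 4 + 1 + 16 + 2 + 16 = 62.
62 ÷ 4 = 15.5 beats.

15.5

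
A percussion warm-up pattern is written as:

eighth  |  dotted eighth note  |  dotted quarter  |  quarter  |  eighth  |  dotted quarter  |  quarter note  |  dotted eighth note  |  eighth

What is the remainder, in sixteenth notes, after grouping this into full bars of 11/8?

One bar of 11/8 = 22 sixteenth notes.
In sixteenth notes: eighth = 2; dotted eighth note = 3; dotted quarter = 6; quarter = 4; eighth = 2; dotted quarter = 6; quarter note = 4; dotted eighth note = 3; eighth = 2.
Altogether 2 + 3 + 6 + 4 + 2 + 6 + 4 + 3 + 2 = 32.
32 ÷ 22 = 1 complete bar with 10 sixteenth notes remaining.

10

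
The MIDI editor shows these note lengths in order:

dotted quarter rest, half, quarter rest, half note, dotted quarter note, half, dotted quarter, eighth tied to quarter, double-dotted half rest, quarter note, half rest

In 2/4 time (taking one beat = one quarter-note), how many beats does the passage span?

One quarter-note beat = 2 eighth notes.
Convert each value to eighth notes: dotted quarter rest = 3; half = 4; quarter rest = 2; half note = 4; dotted quarter note = 3; half = 4; dotted quarter = 3; eighth tied to quarter (eighth + quarter) = 3; double-dotted half rest = 7; quarter note = 2; half rest = 4.
Total: 3 + 4 + 2 + 4 + 3 + 4 + 3 + 3 + 7 + 2 + 4 = 39.
39 ÷ 2 = 19.5 beats.

19.5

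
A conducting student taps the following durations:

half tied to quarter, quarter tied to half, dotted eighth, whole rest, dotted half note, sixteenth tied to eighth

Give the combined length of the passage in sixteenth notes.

58

Each duration in sixteenth notes: half tied to quarter (half + quarter) = 12; quarter tied to half (quarter + half) = 12; dotted eighth = 3; whole rest = 16; dotted half note = 12; sixteenth tied to eighth (sixteenth + eighth) = 3.
Total: 12 + 12 + 3 + 16 + 12 + 3 = 58 sixteenth notes.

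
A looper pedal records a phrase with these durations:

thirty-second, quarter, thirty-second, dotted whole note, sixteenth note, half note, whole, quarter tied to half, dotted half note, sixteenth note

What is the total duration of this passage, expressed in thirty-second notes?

158

In thirty-second notes: thirty-second = 1; quarter = 8; thirty-second = 1; dotted whole note = 48; sixteenth note = 2; half note = 16; whole = 32; quarter tied to half (quarter + half) = 24; dotted half note = 24; sixteenth note = 2.
Altogether 1 + 8 + 1 + 48 + 2 + 16 + 32 + 24 + 24 + 2 = 158 thirty-second notes.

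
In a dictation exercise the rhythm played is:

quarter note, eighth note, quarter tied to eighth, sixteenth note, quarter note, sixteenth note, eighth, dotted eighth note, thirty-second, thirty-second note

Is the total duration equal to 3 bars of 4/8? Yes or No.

One bar of 4/8 = 16 thirty-second notes, so 3 bars = 48.
Each duration in thirty-second notes: quarter note = 8; eighth note = 4; quarter tied to eighth (quarter + eighth) = 12; sixteenth note = 2; quarter note = 8; sixteenth note = 2; eighth = 4; dotted eighth note = 6; thirty-second = 1; thirty-second note = 1.
Altogether 8 + 4 + 12 + 2 + 8 + 2 + 4 + 6 + 1 + 1 = 48.
48 equals 48, so the answer is Yes.

Yes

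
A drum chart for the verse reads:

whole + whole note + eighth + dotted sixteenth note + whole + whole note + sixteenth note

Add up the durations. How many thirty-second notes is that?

In thirty-second notes: whole = 32; whole note = 32; eighth = 4; dotted sixteenth note = 3; whole = 32; whole note = 32; sixteenth note = 2.
Adding: 32 + 32 + 4 + 3 + 32 + 32 + 2 = 137 thirty-second notes.

137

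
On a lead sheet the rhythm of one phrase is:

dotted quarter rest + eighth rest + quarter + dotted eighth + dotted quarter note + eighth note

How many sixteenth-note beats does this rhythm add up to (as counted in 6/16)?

One sixteenth-note beat = 2 thirty-second notes.
Convert each value to thirty-second notes: dotted quarter rest = 12; eighth rest = 4; quarter = 8; dotted eighth = 6; dotted quarter note = 12; eighth note = 4.
Altogether 12 + 4 + 8 + 6 + 12 + 4 = 46.
46 ÷ 2 = 23 beats.

23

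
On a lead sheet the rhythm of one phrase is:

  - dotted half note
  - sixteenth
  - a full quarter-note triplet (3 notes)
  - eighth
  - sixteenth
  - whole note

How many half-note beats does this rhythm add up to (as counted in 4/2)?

5

One half-note beat = 8 sixteenth notes.
Convert each value to sixteenth notes: dotted half note = 12; sixteenth = 1; a full quarter-note triplet (3 notes) (three triplet quarters span one half) = 8; eighth = 2; sixteenth = 1; whole note = 16.
Sum: 12 + 1 + 8 + 2 + 1 + 16 = 40.
40 ÷ 8 = 5 beats.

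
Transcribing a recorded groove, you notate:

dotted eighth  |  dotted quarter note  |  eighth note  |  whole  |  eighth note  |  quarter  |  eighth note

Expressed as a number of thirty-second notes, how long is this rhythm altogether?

70

Working in thirty-second notes: dotted eighth = 6; dotted quarter note = 12; eighth note = 4; whole = 32; eighth note = 4; quarter = 8; eighth note = 4.
Adding: 6 + 12 + 4 + 32 + 4 + 8 + 4 = 70 thirty-second notes.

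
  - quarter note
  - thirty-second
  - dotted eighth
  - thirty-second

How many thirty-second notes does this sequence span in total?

16

Each duration in thirty-second notes: quarter note = 8; thirty-second = 1; dotted eighth = 6; thirty-second = 1.
Altogether 8 + 1 + 6 + 1 = 16 thirty-second notes.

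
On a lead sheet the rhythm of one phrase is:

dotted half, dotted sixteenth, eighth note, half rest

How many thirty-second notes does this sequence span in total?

47

Convert each value to thirty-second notes: dotted half = 24; dotted sixteenth = 3; eighth note = 4; half rest = 16.
Total: 24 + 3 + 4 + 16 = 47 thirty-second notes.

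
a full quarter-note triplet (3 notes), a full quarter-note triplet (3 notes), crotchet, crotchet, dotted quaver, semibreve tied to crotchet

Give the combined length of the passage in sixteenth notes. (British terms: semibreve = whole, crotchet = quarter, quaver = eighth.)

Each duration in sixteenth notes: a full quarter-note triplet (3 notes) (three triplet quarters span one half) = 8; a full quarter-note triplet (3 notes) (three triplet quarters span one half) = 8; crotchet = 4; crotchet = 4; dotted quaver = 3; semibreve tied to crotchet (semibreve + crotchet) = 20.
Total: 8 + 8 + 4 + 4 + 3 + 20 = 47 sixteenth notes.

47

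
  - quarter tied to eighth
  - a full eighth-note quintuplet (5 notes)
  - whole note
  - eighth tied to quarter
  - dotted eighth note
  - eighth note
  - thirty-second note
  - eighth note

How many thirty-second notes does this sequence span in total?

Express everything in thirty-second notes: quarter tied to eighth (quarter + eighth) = 12; a full eighth-note quintuplet (5 notes) (five quintuplet eighths span one half) = 16; whole note = 32; eighth tied to quarter (eighth + quarter) = 12; dotted eighth note = 6; eighth note = 4; thirty-second note = 1; eighth note = 4.
Altogether 12 + 16 + 32 + 12 + 6 + 4 + 1 + 4 = 87 thirty-second notes.

87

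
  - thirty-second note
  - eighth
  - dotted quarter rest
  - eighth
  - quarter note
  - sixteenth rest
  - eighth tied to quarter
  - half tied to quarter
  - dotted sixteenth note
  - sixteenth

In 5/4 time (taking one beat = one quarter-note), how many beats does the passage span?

One quarter-note beat = 8 thirty-second notes.
Working in thirty-second notes: thirty-second note = 1; eighth = 4; dotted quarter rest = 12; eighth = 4; quarter note = 8; sixteenth rest = 2; eighth tied to quarter (eighth + quarter) = 12; half tied to quarter (half + quarter) = 24; dotted sixteenth note = 3; sixteenth = 2.
Sum: 1 + 4 + 12 + 4 + 8 + 2 + 12 + 24 + 3 + 2 = 72.
72 ÷ 8 = 9 beats.

9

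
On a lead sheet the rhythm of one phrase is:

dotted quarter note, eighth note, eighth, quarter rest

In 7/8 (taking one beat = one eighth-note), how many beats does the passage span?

7

One eighth-note beat = 2 sixteenth notes.
Each duration in sixteenth notes: dotted quarter note = 6; eighth note = 2; eighth = 2; quarter rest = 4.
Altogether 6 + 2 + 2 + 4 = 14.
14 ÷ 2 = 7 beats.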